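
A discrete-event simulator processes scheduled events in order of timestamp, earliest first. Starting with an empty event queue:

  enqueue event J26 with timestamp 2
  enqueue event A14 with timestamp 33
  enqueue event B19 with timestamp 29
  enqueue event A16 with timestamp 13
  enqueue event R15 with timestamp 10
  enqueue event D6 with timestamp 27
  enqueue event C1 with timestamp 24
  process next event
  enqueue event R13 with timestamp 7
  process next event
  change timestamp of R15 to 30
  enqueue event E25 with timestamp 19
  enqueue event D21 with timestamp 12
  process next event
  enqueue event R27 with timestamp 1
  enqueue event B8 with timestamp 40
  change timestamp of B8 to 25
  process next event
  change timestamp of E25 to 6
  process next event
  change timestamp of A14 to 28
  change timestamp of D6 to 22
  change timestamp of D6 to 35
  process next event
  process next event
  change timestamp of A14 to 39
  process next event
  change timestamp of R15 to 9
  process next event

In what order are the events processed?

add J26 (timestamp 2) → {J26:2}
add A14 (timestamp 33) → {J26:2, A14:33}
add B19 (timestamp 29) → {J26:2, B19:29, A14:33}
add A16 (timestamp 13) → {J26:2, A16:13, B19:29, A14:33}
add R15 (timestamp 10) → {J26:2, R15:10, A16:13, B19:29, A14:33}
add D6 (timestamp 27) → {J26:2, R15:10, A16:13, D6:27, B19:29, A14:33}
add C1 (timestamp 24) → {J26:2, R15:10, A16:13, C1:24, D6:27, B19:29, A14:33}
process next event → J26; now {R15:10, A16:13, C1:24, D6:27, B19:29, A14:33}
add R13 (timestamp 7) → {R13:7, R15:10, A16:13, C1:24, D6:27, B19:29, A14:33}
process next event → R13; now {R15:10, A16:13, C1:24, D6:27, B19:29, A14:33}
update R15 to timestamp 30 → {A16:13, C1:24, D6:27, B19:29, R15:30, A14:33}
add E25 (timestamp 19) → {A16:13, E25:19, C1:24, D6:27, B19:29, R15:30, A14:33}
add D21 (timestamp 12) → {D21:12, A16:13, E25:19, C1:24, D6:27, B19:29, R15:30, A14:33}
process next event → D21; now {A16:13, E25:19, C1:24, D6:27, B19:29, R15:30, A14:33}
add R27 (timestamp 1) → {R27:1, A16:13, E25:19, C1:24, D6:27, B19:29, R15:30, A14:33}
add B8 (timestamp 40) → {R27:1, A16:13, E25:19, C1:24, D6:27, B19:29, R15:30, A14:33, B8:40}
update B8 to timestamp 25 → {R27:1, A16:13, E25:19, C1:24, B8:25, D6:27, B19:29, R15:30, A14:33}
process next event → R27; now {A16:13, E25:19, C1:24, B8:25, D6:27, B19:29, R15:30, A14:33}
update E25 to timestamp 6 → {E25:6, A16:13, C1:24, B8:25, D6:27, B19:29, R15:30, A14:33}
process next event → E25; now {A16:13, C1:24, B8:25, D6:27, B19:29, R15:30, A14:33}
update A14 to timestamp 28 → {A16:13, C1:24, B8:25, D6:27, A14:28, B19:29, R15:30}
update D6 to timestamp 22 → {A16:13, D6:22, C1:24, B8:25, A14:28, B19:29, R15:30}
update D6 to timestamp 35 → {A16:13, C1:24, B8:25, A14:28, B19:29, R15:30, D6:35}
process next event → A16; now {C1:24, B8:25, A14:28, B19:29, R15:30, D6:35}
process next event → C1; now {B8:25, A14:28, B19:29, R15:30, D6:35}
update A14 to timestamp 39 → {B8:25, B19:29, R15:30, D6:35, A14:39}
process next event → B8; now {B19:29, R15:30, D6:35, A14:39}
update R15 to timestamp 9 → {R15:9, B19:29, D6:35, A14:39}
process next event → R15; now {B19:29, D6:35, A14:39}

[J26, R13, D21, R27, E25, A16, C1, B8, R15]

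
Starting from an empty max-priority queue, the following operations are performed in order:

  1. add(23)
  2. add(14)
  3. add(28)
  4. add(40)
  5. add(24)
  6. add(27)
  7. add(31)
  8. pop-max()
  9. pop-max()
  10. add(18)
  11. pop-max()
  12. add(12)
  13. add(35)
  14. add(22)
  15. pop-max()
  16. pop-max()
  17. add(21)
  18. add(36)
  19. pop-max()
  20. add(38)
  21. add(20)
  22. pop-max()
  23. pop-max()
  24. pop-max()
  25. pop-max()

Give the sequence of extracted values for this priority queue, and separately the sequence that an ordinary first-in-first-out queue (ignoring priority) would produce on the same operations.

priority queue: [40, 31, 28, 35, 27, 36, 38, 24, 23, 22]; FIFO queue: 23, 14, 28, 40, 24, 27, 31, 18, 12, 35

insert 23 → {23}
insert 14 → {23, 14}
insert 28 → {28, 23, 14}
insert 40 → {40, 28, 23, 14}
insert 24 → {40, 28, 24, 23, 14}
insert 27 → {40, 28, 27, 24, 23, 14}
insert 31 → {40, 31, 28, 27, 24, 23, 14}
pop-max → 40; now {31, 28, 27, 24, 23, 14}
pop-max → 31; now {28, 27, 24, 23, 14}
insert 18 → {28, 27, 24, 23, 18, 14}
pop-max → 28; now {27, 24, 23, 18, 14}
insert 12 → {27, 24, 23, 18, 14, 12}
insert 35 → {35, 27, 24, 23, 18, 14, 12}
insert 22 → {35, 27, 24, 23, 22, 18, 14, 12}
pop-max → 35; now {27, 24, 23, 22, 18, 14, 12}
pop-max → 27; now {24, 23, 22, 18, 14, 12}
insert 21 → {24, 23, 22, 21, 18, 14, 12}
insert 36 → {36, 24, 23, 22, 21, 18, 14, 12}
pop-max → 36; now {24, 23, 22, 21, 18, 14, 12}
insert 38 → {38, 24, 23, 22, 21, 18, 14, 12}
insert 20 → {38, 24, 23, 22, 21, 20, 18, 14, 12}
pop-max → 38; now {24, 23, 22, 21, 20, 18, 14, 12}
pop-max → 24; now {23, 22, 21, 20, 18, 14, 12}
pop-max → 23; now {22, 21, 20, 18, 14, 12}
pop-max → 22; now {21, 20, 18, 14, 12}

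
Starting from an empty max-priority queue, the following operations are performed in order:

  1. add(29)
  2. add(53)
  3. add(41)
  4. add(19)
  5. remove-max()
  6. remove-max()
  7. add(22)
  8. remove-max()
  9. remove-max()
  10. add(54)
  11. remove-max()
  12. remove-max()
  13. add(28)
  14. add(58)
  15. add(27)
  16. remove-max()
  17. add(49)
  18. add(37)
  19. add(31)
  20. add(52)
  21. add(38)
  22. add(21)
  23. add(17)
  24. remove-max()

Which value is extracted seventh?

58

insert 29 → {29}
insert 53 → {53, 29}
insert 41 → {53, 41, 29}
insert 19 → {53, 41, 29, 19}
remove-max → 53; now {41, 29, 19}
remove-max → 41; now {29, 19}
insert 22 → {29, 22, 19}
remove-max → 29; now {22, 19}
remove-max → 22; now {19}
insert 54 → {54, 19}
remove-max → 54; now {19}
remove-max → 19; now {}
insert 28 → {28}
insert 58 → {58, 28}
insert 27 → {58, 28, 27}
remove-max → 58; now {28, 27}
insert 49 → {49, 28, 27}
insert 37 → {49, 37, 28, 27}
insert 31 → {49, 37, 31, 28, 27}
insert 52 → {52, 49, 37, 31, 28, 27}
insert 38 → {52, 49, 38, 37, 31, 28, 27}
insert 21 → {52, 49, 38, 37, 31, 28, 27, 21}
insert 17 → {52, 49, 38, 37, 31, 28, 27, 21, 17}
remove-max → 52; now {49, 38, 37, 31, 28, 27, 21, 17}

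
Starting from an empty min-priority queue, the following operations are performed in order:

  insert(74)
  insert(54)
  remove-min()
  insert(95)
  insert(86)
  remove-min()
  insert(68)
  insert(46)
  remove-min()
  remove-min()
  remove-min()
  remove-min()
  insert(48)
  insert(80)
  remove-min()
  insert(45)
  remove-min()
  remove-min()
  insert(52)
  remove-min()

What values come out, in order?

[54, 74, 46, 68, 86, 95, 48, 45, 80, 52]

insert 74 → {74}
insert 54 → {54, 74}
remove-min → 54; now {74}
insert 95 → {74, 95}
insert 86 → {74, 86, 95}
remove-min → 74; now {86, 95}
insert 68 → {68, 86, 95}
insert 46 → {46, 68, 86, 95}
remove-min → 46; now {68, 86, 95}
remove-min → 68; now {86, 95}
remove-min → 86; now {95}
remove-min → 95; now {}
insert 48 → {48}
insert 80 → {48, 80}
remove-min → 48; now {80}
insert 45 → {45, 80}
remove-min → 45; now {80}
remove-min → 80; now {}
insert 52 → {52}
remove-min → 52; now {}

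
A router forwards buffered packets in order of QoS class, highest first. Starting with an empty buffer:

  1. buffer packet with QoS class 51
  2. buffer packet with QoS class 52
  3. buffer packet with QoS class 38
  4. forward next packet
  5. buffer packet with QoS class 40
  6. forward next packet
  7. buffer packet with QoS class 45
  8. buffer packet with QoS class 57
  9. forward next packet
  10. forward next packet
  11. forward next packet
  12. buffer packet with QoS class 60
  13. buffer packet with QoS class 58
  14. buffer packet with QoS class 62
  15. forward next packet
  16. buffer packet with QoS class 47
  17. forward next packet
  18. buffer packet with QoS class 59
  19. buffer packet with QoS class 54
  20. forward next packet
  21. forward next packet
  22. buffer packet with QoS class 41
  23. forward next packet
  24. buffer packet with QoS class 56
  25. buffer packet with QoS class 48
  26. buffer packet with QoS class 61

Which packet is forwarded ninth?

58

insert 51 → {51}
insert 52 → {52, 51}
insert 38 → {52, 51, 38}
forward next packet → 52; now {51, 38}
insert 40 → {51, 40, 38}
forward next packet → 51; now {40, 38}
insert 45 → {45, 40, 38}
insert 57 → {57, 45, 40, 38}
forward next packet → 57; now {45, 40, 38}
forward next packet → 45; now {40, 38}
forward next packet → 40; now {38}
insert 60 → {60, 38}
insert 58 → {60, 58, 38}
insert 62 → {62, 60, 58, 38}
forward next packet → 62; now {60, 58, 38}
insert 47 → {60, 58, 47, 38}
forward next packet → 60; now {58, 47, 38}
insert 59 → {59, 58, 47, 38}
insert 54 → {59, 58, 54, 47, 38}
forward next packet → 59; now {58, 54, 47, 38}
forward next packet → 58; now {54, 47, 38}
insert 41 → {54, 47, 41, 38}
forward next packet → 54; now {47, 41, 38}
insert 56 → {56, 47, 41, 38}
insert 48 → {56, 48, 47, 41, 38}
insert 61 → {61, 56, 48, 47, 41, 38}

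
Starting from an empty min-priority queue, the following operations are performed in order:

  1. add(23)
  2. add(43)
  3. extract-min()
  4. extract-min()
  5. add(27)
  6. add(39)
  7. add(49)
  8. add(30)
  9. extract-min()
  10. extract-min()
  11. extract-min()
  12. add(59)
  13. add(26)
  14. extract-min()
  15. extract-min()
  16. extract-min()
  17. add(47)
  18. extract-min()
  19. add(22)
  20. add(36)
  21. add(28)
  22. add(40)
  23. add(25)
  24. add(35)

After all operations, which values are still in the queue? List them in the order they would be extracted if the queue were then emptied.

insert 23 → {23}
insert 43 → {23, 43}
extract-min → 23; now {43}
extract-min → 43; now {}
insert 27 → {27}
insert 39 → {27, 39}
insert 49 → {27, 39, 49}
insert 30 → {27, 30, 39, 49}
extract-min → 27; now {30, 39, 49}
extract-min → 30; now {39, 49}
extract-min → 39; now {49}
insert 59 → {49, 59}
insert 26 → {26, 49, 59}
extract-min → 26; now {49, 59}
extract-min → 49; now {59}
extract-min → 59; now {}
insert 47 → {47}
extract-min → 47; now {}
insert 22 → {22}
insert 36 → {22, 36}
insert 28 → {22, 28, 36}
insert 40 → {22, 28, 36, 40}
insert 25 → {22, 25, 28, 36, 40}
insert 35 → {22, 25, 28, 35, 36, 40}

[22, 25, 28, 35, 36, 40]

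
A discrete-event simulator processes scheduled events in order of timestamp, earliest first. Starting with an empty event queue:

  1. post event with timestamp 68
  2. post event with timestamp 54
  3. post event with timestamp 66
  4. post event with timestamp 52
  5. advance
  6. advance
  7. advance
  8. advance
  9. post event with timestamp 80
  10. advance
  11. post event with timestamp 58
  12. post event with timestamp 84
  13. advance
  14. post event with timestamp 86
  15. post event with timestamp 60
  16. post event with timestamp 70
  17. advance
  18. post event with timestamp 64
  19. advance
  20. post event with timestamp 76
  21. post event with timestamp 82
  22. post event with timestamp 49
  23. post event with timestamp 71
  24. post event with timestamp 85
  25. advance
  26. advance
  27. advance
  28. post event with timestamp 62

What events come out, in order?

52 → 54 → 66 → 68 → 80 → 58 → 60 → 64 → 49 → 70 → 71

insert 68 → {68}
insert 54 → {54, 68}
insert 66 → {54, 66, 68}
insert 52 → {52, 54, 66, 68}
advance → 52; now {54, 66, 68}
advance → 54; now {66, 68}
advance → 66; now {68}
advance → 68; now {}
insert 80 → {80}
advance → 80; now {}
insert 58 → {58}
insert 84 → {58, 84}
advance → 58; now {84}
insert 86 → {84, 86}
insert 60 → {60, 84, 86}
insert 70 → {60, 70, 84, 86}
advance → 60; now {70, 84, 86}
insert 64 → {64, 70, 84, 86}
advance → 64; now {70, 84, 86}
insert 76 → {70, 76, 84, 86}
insert 82 → {70, 76, 82, 84, 86}
insert 49 → {49, 70, 76, 82, 84, 86}
insert 71 → {49, 70, 71, 76, 82, 84, 86}
insert 85 → {49, 70, 71, 76, 82, 84, 85, 86}
advance → 49; now {70, 71, 76, 82, 84, 85, 86}
advance → 70; now {71, 76, 82, 84, 85, 86}
advance → 71; now {76, 82, 84, 85, 86}
insert 62 → {62, 76, 82, 84, 85, 86}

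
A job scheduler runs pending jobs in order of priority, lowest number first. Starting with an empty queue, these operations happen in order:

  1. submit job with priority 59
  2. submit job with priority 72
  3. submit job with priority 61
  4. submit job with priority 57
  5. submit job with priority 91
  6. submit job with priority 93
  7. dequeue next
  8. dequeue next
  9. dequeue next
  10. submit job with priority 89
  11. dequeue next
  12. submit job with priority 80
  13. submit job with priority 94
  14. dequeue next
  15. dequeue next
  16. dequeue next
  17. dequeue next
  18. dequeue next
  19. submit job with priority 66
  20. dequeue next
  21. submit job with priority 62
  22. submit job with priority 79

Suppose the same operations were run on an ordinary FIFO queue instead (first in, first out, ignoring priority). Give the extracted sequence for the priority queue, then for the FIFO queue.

priority queue: 57 → 59 → 61 → 72 → 80 → 89 → 91 → 93 → 94 → 66; FIFO queue: 59 → 72 → 61 → 57 → 91 → 93 → 89 → 80 → 94 → 66

insert 59 → {59}
insert 72 → {59, 72}
insert 61 → {59, 61, 72}
insert 57 → {57, 59, 61, 72}
insert 91 → {57, 59, 61, 72, 91}
insert 93 → {57, 59, 61, 72, 91, 93}
dequeue next → 57; now {59, 61, 72, 91, 93}
dequeue next → 59; now {61, 72, 91, 93}
dequeue next → 61; now {72, 91, 93}
insert 89 → {72, 89, 91, 93}
dequeue next → 72; now {89, 91, 93}
insert 80 → {80, 89, 91, 93}
insert 94 → {80, 89, 91, 93, 94}
dequeue next → 80; now {89, 91, 93, 94}
dequeue next → 89; now {91, 93, 94}
dequeue next → 91; now {93, 94}
dequeue next → 93; now {94}
dequeue next → 94; now {}
insert 66 → {66}
dequeue next → 66; now {}
insert 62 → {62}
insert 79 → {62, 79}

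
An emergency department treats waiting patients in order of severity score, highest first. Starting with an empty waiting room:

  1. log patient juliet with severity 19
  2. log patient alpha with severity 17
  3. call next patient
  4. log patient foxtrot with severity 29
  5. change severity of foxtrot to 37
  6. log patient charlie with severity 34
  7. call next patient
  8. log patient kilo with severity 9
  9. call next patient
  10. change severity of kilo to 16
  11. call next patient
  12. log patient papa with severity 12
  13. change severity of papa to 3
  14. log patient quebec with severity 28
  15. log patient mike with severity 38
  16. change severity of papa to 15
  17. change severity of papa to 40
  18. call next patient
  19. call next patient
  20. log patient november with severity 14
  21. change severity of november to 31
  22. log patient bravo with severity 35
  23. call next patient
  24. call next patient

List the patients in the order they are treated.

juliet, foxtrot, charlie, alpha, papa, mike, bravo, november

add juliet (severity 19) → {juliet:19}
add alpha (severity 17) → {juliet:19, alpha:17}
call next patient → juliet; now {alpha:17}
add foxtrot (severity 29) → {foxtrot:29, alpha:17}
update foxtrot to severity 37 → {foxtrot:37, alpha:17}
add charlie (severity 34) → {foxtrot:37, charlie:34, alpha:17}
call next patient → foxtrot; now {charlie:34, alpha:17}
add kilo (severity 9) → {charlie:34, alpha:17, kilo:9}
call next patient → charlie; now {alpha:17, kilo:9}
update kilo to severity 16 → {alpha:17, kilo:16}
call next patient → alpha; now {kilo:16}
add papa (severity 12) → {kilo:16, papa:12}
update papa to severity 3 → {kilo:16, papa:3}
add quebec (severity 28) → {quebec:28, kilo:16, papa:3}
add mike (severity 38) → {mike:38, quebec:28, kilo:16, papa:3}
update papa to severity 15 → {mike:38, quebec:28, kilo:16, papa:15}
update papa to severity 40 → {papa:40, mike:38, quebec:28, kilo:16}
call next patient → papa; now {mike:38, quebec:28, kilo:16}
call next patient → mike; now {quebec:28, kilo:16}
add november (severity 14) → {quebec:28, kilo:16, november:14}
update november to severity 31 → {november:31, quebec:28, kilo:16}
add bravo (severity 35) → {bravo:35, november:31, quebec:28, kilo:16}
call next patient → bravo; now {november:31, quebec:28, kilo:16}
call next patient → november; now {quebec:28, kilo:16}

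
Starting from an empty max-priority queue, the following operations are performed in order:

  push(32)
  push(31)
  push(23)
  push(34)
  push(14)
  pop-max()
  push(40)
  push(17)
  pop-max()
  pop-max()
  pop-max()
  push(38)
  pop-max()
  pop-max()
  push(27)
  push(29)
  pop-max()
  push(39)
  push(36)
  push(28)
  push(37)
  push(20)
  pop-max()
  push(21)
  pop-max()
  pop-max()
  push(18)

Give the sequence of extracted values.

insert 32 → {32}
insert 31 → {32, 31}
insert 23 → {32, 31, 23}
insert 34 → {34, 32, 31, 23}
insert 14 → {34, 32, 31, 23, 14}
pop-max → 34; now {32, 31, 23, 14}
insert 40 → {40, 32, 31, 23, 14}
insert 17 → {40, 32, 31, 23, 17, 14}
pop-max → 40; now {32, 31, 23, 17, 14}
pop-max → 32; now {31, 23, 17, 14}
pop-max → 31; now {23, 17, 14}
insert 38 → {38, 23, 17, 14}
pop-max → 38; now {23, 17, 14}
pop-max → 23; now {17, 14}
insert 27 → {27, 17, 14}
insert 29 → {29, 27, 17, 14}
pop-max → 29; now {27, 17, 14}
insert 39 → {39, 27, 17, 14}
insert 36 → {39, 36, 27, 17, 14}
insert 28 → {39, 36, 28, 27, 17, 14}
insert 37 → {39, 37, 36, 28, 27, 17, 14}
insert 20 → {39, 37, 36, 28, 27, 20, 17, 14}
pop-max → 39; now {37, 36, 28, 27, 20, 17, 14}
insert 21 → {37, 36, 28, 27, 21, 20, 17, 14}
pop-max → 37; now {36, 28, 27, 21, 20, 17, 14}
pop-max → 36; now {28, 27, 21, 20, 17, 14}
insert 18 → {28, 27, 21, 20, 18, 17, 14}

34, 40, 32, 31, 38, 23, 29, 39, 37, 36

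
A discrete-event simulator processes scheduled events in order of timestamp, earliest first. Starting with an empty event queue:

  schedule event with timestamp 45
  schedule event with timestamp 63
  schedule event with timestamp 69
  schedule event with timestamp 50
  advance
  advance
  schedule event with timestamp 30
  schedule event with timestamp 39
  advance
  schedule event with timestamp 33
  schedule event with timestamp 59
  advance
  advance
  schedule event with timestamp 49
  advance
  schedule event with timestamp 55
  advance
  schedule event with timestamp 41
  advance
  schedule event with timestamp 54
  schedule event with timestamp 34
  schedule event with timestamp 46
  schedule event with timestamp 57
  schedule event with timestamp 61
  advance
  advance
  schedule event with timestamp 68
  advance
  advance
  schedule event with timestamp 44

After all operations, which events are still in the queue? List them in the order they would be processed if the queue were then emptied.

insert 45 → {45}
insert 63 → {45, 63}
insert 69 → {45, 63, 69}
insert 50 → {45, 50, 63, 69}
advance → 45; now {50, 63, 69}
advance → 50; now {63, 69}
insert 30 → {30, 63, 69}
insert 39 → {30, 39, 63, 69}
advance → 30; now {39, 63, 69}
insert 33 → {33, 39, 63, 69}
insert 59 → {33, 39, 59, 63, 69}
advance → 33; now {39, 59, 63, 69}
advance → 39; now {59, 63, 69}
insert 49 → {49, 59, 63, 69}
advance → 49; now {59, 63, 69}
insert 55 → {55, 59, 63, 69}
advance → 55; now {59, 63, 69}
insert 41 → {41, 59, 63, 69}
advance → 41; now {59, 63, 69}
insert 54 → {54, 59, 63, 69}
insert 34 → {34, 54, 59, 63, 69}
insert 46 → {34, 46, 54, 59, 63, 69}
insert 57 → {34, 46, 54, 57, 59, 63, 69}
insert 61 → {34, 46, 54, 57, 59, 61, 63, 69}
advance → 34; now {46, 54, 57, 59, 61, 63, 69}
advance → 46; now {54, 57, 59, 61, 63, 69}
insert 68 → {54, 57, 59, 61, 63, 68, 69}
advance → 54; now {57, 59, 61, 63, 68, 69}
advance → 57; now {59, 61, 63, 68, 69}
insert 44 → {44, 59, 61, 63, 68, 69}

44, 59, 61, 63, 68, 69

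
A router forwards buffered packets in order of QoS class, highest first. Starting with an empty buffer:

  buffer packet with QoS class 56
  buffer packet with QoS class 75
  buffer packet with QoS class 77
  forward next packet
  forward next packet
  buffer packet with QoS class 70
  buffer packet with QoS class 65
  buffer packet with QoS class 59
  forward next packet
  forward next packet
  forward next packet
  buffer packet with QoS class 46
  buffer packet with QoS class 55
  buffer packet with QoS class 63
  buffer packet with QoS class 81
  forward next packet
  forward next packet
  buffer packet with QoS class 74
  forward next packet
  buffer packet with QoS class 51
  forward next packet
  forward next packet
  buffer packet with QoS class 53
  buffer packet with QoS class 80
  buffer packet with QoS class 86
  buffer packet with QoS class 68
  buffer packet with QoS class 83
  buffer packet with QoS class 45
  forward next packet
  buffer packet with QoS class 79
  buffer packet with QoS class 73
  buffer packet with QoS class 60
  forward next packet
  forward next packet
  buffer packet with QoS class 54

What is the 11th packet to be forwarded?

86

insert 56 → {56}
insert 75 → {75, 56}
insert 77 → {77, 75, 56}
forward next packet → 77; now {75, 56}
forward next packet → 75; now {56}
insert 70 → {70, 56}
insert 65 → {70, 65, 56}
insert 59 → {70, 65, 59, 56}
forward next packet → 70; now {65, 59, 56}
forward next packet → 65; now {59, 56}
forward next packet → 59; now {56}
insert 46 → {56, 46}
insert 55 → {56, 55, 46}
insert 63 → {63, 56, 55, 46}
insert 81 → {81, 63, 56, 55, 46}
forward next packet → 81; now {63, 56, 55, 46}
forward next packet → 63; now {56, 55, 46}
insert 74 → {74, 56, 55, 46}
forward next packet → 74; now {56, 55, 46}
insert 51 → {56, 55, 51, 46}
forward next packet → 56; now {55, 51, 46}
forward next packet → 55; now {51, 46}
insert 53 → {53, 51, 46}
insert 80 → {80, 53, 51, 46}
insert 86 → {86, 80, 53, 51, 46}
insert 68 → {86, 80, 68, 53, 51, 46}
insert 83 → {86, 83, 80, 68, 53, 51, 46}
insert 45 → {86, 83, 80, 68, 53, 51, 46, 45}
forward next packet → 86; now {83, 80, 68, 53, 51, 46, 45}
insert 79 → {83, 80, 79, 68, 53, 51, 46, 45}
insert 73 → {83, 80, 79, 73, 68, 53, 51, 46, 45}
insert 60 → {83, 80, 79, 73, 68, 60, 53, 51, 46, 45}
forward next packet → 83; now {80, 79, 73, 68, 60, 53, 51, 46, 45}
forward next packet → 80; now {79, 73, 68, 60, 53, 51, 46, 45}
insert 54 → {79, 73, 68, 60, 54, 53, 51, 46, 45}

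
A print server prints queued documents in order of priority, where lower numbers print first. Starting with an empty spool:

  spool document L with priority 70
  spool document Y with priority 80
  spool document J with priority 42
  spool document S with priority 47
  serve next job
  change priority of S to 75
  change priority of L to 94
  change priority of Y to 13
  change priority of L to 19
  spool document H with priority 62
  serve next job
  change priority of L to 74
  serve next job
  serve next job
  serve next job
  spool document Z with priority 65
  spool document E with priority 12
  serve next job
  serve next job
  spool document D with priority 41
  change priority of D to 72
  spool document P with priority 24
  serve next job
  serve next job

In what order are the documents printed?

[J, Y, H, L, S, E, Z, P, D]

add L (priority 70) → {L:70}
add Y (priority 80) → {L:70, Y:80}
add J (priority 42) → {J:42, L:70, Y:80}
add S (priority 47) → {J:42, S:47, L:70, Y:80}
serve next job → J; now {S:47, L:70, Y:80}
update S to priority 75 → {L:70, S:75, Y:80}
update L to priority 94 → {S:75, Y:80, L:94}
update Y to priority 13 → {Y:13, S:75, L:94}
update L to priority 19 → {Y:13, L:19, S:75}
add H (priority 62) → {Y:13, L:19, H:62, S:75}
serve next job → Y; now {L:19, H:62, S:75}
update L to priority 74 → {H:62, L:74, S:75}
serve next job → H; now {L:74, S:75}
serve next job → L; now {S:75}
serve next job → S; now {}
add Z (priority 65) → {Z:65}
add E (priority 12) → {E:12, Z:65}
serve next job → E; now {Z:65}
serve next job → Z; now {}
add D (priority 41) → {D:41}
update D to priority 72 → {D:72}
add P (priority 24) → {P:24, D:72}
serve next job → P; now {D:72}
serve next job → D; now {}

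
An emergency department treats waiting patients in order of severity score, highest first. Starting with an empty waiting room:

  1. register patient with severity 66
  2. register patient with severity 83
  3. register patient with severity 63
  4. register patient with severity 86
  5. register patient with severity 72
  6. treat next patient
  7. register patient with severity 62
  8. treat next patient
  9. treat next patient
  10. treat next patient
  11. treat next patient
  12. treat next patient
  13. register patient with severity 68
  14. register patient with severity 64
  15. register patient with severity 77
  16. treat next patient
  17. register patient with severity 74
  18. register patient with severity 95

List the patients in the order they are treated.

insert 66 → {66}
insert 83 → {83, 66}
insert 63 → {83, 66, 63}
insert 86 → {86, 83, 66, 63}
insert 72 → {86, 83, 72, 66, 63}
treat next patient → 86; now {83, 72, 66, 63}
insert 62 → {83, 72, 66, 63, 62}
treat next patient → 83; now {72, 66, 63, 62}
treat next patient → 72; now {66, 63, 62}
treat next patient → 66; now {63, 62}
treat next patient → 63; now {62}
treat next patient → 62; now {}
insert 68 → {68}
insert 64 → {68, 64}
insert 77 → {77, 68, 64}
treat next patient → 77; now {68, 64}
insert 74 → {74, 68, 64}
insert 95 → {95, 74, 68, 64}

[86, 83, 72, 66, 63, 62, 77]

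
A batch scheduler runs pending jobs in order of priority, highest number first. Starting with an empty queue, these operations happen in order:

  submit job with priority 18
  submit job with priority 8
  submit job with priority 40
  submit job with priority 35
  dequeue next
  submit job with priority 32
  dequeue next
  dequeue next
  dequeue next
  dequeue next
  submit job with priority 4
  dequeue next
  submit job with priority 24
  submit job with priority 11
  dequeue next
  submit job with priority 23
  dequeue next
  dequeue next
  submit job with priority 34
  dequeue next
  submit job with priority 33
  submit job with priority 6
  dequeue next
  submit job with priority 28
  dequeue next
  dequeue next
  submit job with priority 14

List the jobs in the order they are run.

40 → 35 → 32 → 18 → 8 → 4 → 24 → 23 → 11 → 34 → 33 → 28 → 6

insert 18 → {18}
insert 8 → {18, 8}
insert 40 → {40, 18, 8}
insert 35 → {40, 35, 18, 8}
dequeue next → 40; now {35, 18, 8}
insert 32 → {35, 32, 18, 8}
dequeue next → 35; now {32, 18, 8}
dequeue next → 32; now {18, 8}
dequeue next → 18; now {8}
dequeue next → 8; now {}
insert 4 → {4}
dequeue next → 4; now {}
insert 24 → {24}
insert 11 → {24, 11}
dequeue next → 24; now {11}
insert 23 → {23, 11}
dequeue next → 23; now {11}
dequeue next → 11; now {}
insert 34 → {34}
dequeue next → 34; now {}
insert 33 → {33}
insert 6 → {33, 6}
dequeue next → 33; now {6}
insert 28 → {28, 6}
dequeue next → 28; now {6}
dequeue next → 6; now {}
insert 14 → {14}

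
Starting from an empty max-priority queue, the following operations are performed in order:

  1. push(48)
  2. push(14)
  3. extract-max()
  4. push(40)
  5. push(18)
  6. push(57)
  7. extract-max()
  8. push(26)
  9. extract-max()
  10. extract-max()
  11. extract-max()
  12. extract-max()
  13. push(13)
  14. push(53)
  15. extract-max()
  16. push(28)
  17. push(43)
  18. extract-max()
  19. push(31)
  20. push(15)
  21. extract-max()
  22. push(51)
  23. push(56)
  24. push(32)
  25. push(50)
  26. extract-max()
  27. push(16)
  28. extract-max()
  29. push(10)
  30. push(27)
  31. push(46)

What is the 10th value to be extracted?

56

insert 48 → {48}
insert 14 → {48, 14}
extract-max → 48; now {14}
insert 40 → {40, 14}
insert 18 → {40, 18, 14}
insert 57 → {57, 40, 18, 14}
extract-max → 57; now {40, 18, 14}
insert 26 → {40, 26, 18, 14}
extract-max → 40; now {26, 18, 14}
extract-max → 26; now {18, 14}
extract-max → 18; now {14}
extract-max → 14; now {}
insert 13 → {13}
insert 53 → {53, 13}
extract-max → 53; now {13}
insert 28 → {28, 13}
insert 43 → {43, 28, 13}
extract-max → 43; now {28, 13}
insert 31 → {31, 28, 13}
insert 15 → {31, 28, 15, 13}
extract-max → 31; now {28, 15, 13}
insert 51 → {51, 28, 15, 13}
insert 56 → {56, 51, 28, 15, 13}
insert 32 → {56, 51, 32, 28, 15, 13}
insert 50 → {56, 51, 50, 32, 28, 15, 13}
extract-max → 56; now {51, 50, 32, 28, 15, 13}
insert 16 → {51, 50, 32, 28, 16, 15, 13}
extract-max → 51; now {50, 32, 28, 16, 15, 13}
insert 10 → {50, 32, 28, 16, 15, 13, 10}
insert 27 → {50, 32, 28, 27, 16, 15, 13, 10}
insert 46 → {50, 46, 32, 28, 27, 16, 15, 13, 10}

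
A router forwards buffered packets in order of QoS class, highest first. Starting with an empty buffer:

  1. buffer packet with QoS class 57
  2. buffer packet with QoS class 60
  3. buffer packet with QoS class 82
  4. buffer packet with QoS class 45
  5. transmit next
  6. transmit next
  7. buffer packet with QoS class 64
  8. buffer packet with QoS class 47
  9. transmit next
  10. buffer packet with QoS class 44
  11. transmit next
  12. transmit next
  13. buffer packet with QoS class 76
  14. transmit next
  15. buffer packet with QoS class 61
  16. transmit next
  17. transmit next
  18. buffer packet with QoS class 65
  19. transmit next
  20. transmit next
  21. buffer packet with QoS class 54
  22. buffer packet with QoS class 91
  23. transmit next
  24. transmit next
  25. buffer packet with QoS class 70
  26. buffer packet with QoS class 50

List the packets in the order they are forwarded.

[82, 60, 64, 57, 47, 76, 61, 45, 65, 44, 91, 54]

insert 57 → {57}
insert 60 → {60, 57}
insert 82 → {82, 60, 57}
insert 45 → {82, 60, 57, 45}
transmit next → 82; now {60, 57, 45}
transmit next → 60; now {57, 45}
insert 64 → {64, 57, 45}
insert 47 → {64, 57, 47, 45}
transmit next → 64; now {57, 47, 45}
insert 44 → {57, 47, 45, 44}
transmit next → 57; now {47, 45, 44}
transmit next → 47; now {45, 44}
insert 76 → {76, 45, 44}
transmit next → 76; now {45, 44}
insert 61 → {61, 45, 44}
transmit next → 61; now {45, 44}
transmit next → 45; now {44}
insert 65 → {65, 44}
transmit next → 65; now {44}
transmit next → 44; now {}
insert 54 → {54}
insert 91 → {91, 54}
transmit next → 91; now {54}
transmit next → 54; now {}
insert 70 → {70}
insert 50 → {70, 50}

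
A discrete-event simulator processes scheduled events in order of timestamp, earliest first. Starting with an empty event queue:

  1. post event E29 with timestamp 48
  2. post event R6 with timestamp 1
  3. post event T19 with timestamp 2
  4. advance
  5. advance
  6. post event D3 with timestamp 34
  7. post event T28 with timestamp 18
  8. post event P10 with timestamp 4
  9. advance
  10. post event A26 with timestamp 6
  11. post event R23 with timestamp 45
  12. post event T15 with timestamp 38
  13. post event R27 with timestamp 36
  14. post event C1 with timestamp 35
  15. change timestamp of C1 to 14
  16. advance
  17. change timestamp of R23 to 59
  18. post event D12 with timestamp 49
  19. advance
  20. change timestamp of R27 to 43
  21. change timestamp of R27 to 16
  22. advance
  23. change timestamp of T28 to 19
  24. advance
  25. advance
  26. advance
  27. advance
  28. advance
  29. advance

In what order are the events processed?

R6 → T19 → P10 → A26 → C1 → R27 → T28 → D3 → T15 → E29 → D12 → R23

add E29 (timestamp 48) → {E29:48}
add R6 (timestamp 1) → {R6:1, E29:48}
add T19 (timestamp 2) → {R6:1, T19:2, E29:48}
advance → R6; now {T19:2, E29:48}
advance → T19; now {E29:48}
add D3 (timestamp 34) → {D3:34, E29:48}
add T28 (timestamp 18) → {T28:18, D3:34, E29:48}
add P10 (timestamp 4) → {P10:4, T28:18, D3:34, E29:48}
advance → P10; now {T28:18, D3:34, E29:48}
add A26 (timestamp 6) → {A26:6, T28:18, D3:34, E29:48}
add R23 (timestamp 45) → {A26:6, T28:18, D3:34, R23:45, E29:48}
add T15 (timestamp 38) → {A26:6, T28:18, D3:34, T15:38, R23:45, E29:48}
add R27 (timestamp 36) → {A26:6, T28:18, D3:34, R27:36, T15:38, R23:45, E29:48}
add C1 (timestamp 35) → {A26:6, T28:18, D3:34, C1:35, R27:36, T15:38, R23:45, E29:48}
update C1 to timestamp 14 → {A26:6, C1:14, T28:18, D3:34, R27:36, T15:38, R23:45, E29:48}
advance → A26; now {C1:14, T28:18, D3:34, R27:36, T15:38, R23:45, E29:48}
update R23 to timestamp 59 → {C1:14, T28:18, D3:34, R27:36, T15:38, E29:48, R23:59}
add D12 (timestamp 49) → {C1:14, T28:18, D3:34, R27:36, T15:38, E29:48, D12:49, R23:59}
advance → C1; now {T28:18, D3:34, R27:36, T15:38, E29:48, D12:49, R23:59}
update R27 to timestamp 43 → {T28:18, D3:34, T15:38, R27:43, E29:48, D12:49, R23:59}
update R27 to timestamp 16 → {R27:16, T28:18, D3:34, T15:38, E29:48, D12:49, R23:59}
advance → R27; now {T28:18, D3:34, T15:38, E29:48, D12:49, R23:59}
update T28 to timestamp 19 → {T28:19, D3:34, T15:38, E29:48, D12:49, R23:59}
advance → T28; now {D3:34, T15:38, E29:48, D12:49, R23:59}
advance → D3; now {T15:38, E29:48, D12:49, R23:59}
advance → T15; now {E29:48, D12:49, R23:59}
advance → E29; now {D12:49, R23:59}
advance → D12; now {R23:59}
advance → R23; now {}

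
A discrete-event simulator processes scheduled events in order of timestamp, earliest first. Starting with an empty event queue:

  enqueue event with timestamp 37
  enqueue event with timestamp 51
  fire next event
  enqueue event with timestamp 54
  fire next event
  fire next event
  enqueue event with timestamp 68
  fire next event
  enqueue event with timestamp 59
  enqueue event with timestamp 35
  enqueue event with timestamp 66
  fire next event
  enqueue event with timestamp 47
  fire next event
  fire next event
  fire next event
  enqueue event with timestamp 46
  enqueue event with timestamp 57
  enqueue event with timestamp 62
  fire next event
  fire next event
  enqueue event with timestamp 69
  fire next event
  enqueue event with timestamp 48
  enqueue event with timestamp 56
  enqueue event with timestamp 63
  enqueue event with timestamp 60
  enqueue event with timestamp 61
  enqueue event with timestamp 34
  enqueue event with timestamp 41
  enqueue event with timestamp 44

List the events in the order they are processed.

insert 37 → {37}
insert 51 → {37, 51}
fire next event → 37; now {51}
insert 54 → {51, 54}
fire next event → 51; now {54}
fire next event → 54; now {}
insert 68 → {68}
fire next event → 68; now {}
insert 59 → {59}
insert 35 → {35, 59}
insert 66 → {35, 59, 66}
fire next event → 35; now {59, 66}
insert 47 → {47, 59, 66}
fire next event → 47; now {59, 66}
fire next event → 59; now {66}
fire next event → 66; now {}
insert 46 → {46}
insert 57 → {46, 57}
insert 62 → {46, 57, 62}
fire next event → 46; now {57, 62}
fire next event → 57; now {62}
insert 69 → {62, 69}
fire next event → 62; now {69}
insert 48 → {48, 69}
insert 56 → {48, 56, 69}
insert 63 → {48, 56, 63, 69}
insert 60 → {48, 56, 60, 63, 69}
insert 61 → {48, 56, 60, 61, 63, 69}
insert 34 → {34, 48, 56, 60, 61, 63, 69}
insert 41 → {34, 41, 48, 56, 60, 61, 63, 69}
insert 44 → {34, 41, 44, 48, 56, 60, 61, 63, 69}

[37, 51, 54, 68, 35, 47, 59, 66, 46, 57, 62]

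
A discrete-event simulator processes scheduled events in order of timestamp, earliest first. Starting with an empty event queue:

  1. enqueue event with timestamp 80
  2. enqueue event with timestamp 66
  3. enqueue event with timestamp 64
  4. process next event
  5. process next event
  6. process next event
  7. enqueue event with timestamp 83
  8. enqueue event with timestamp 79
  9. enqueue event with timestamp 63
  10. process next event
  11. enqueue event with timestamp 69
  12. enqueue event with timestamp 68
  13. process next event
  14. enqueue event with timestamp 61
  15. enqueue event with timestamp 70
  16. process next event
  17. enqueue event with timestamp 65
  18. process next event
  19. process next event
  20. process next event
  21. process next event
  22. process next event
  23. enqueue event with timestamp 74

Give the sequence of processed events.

insert 80 → {80}
insert 66 → {66, 80}
insert 64 → {64, 66, 80}
process next event → 64; now {66, 80}
process next event → 66; now {80}
process next event → 80; now {}
insert 83 → {83}
insert 79 → {79, 83}
insert 63 → {63, 79, 83}
process next event → 63; now {79, 83}
insert 69 → {69, 79, 83}
insert 68 → {68, 69, 79, 83}
process next event → 68; now {69, 79, 83}
insert 61 → {61, 69, 79, 83}
insert 70 → {61, 69, 70, 79, 83}
process next event → 61; now {69, 70, 79, 83}
insert 65 → {65, 69, 70, 79, 83}
process next event → 65; now {69, 70, 79, 83}
process next event → 69; now {70, 79, 83}
process next event → 70; now {79, 83}
process next event → 79; now {83}
process next event → 83; now {}
insert 74 → {74}

64, 66, 80, 63, 68, 61, 65, 69, 70, 79, 83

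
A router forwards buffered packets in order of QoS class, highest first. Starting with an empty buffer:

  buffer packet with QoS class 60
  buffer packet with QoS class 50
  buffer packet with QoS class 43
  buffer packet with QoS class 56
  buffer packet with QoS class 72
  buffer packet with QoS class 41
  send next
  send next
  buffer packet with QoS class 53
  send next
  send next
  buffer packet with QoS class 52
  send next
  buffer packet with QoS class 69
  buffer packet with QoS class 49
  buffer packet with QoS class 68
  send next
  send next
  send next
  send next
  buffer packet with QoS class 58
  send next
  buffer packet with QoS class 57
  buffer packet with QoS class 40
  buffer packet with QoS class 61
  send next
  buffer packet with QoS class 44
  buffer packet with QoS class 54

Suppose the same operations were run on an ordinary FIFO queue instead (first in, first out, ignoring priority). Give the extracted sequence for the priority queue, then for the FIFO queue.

insert 60 → {60}
insert 50 → {60, 50}
insert 43 → {60, 50, 43}
insert 56 → {60, 56, 50, 43}
insert 72 → {72, 60, 56, 50, 43}
insert 41 → {72, 60, 56, 50, 43, 41}
send next → 72; now {60, 56, 50, 43, 41}
send next → 60; now {56, 50, 43, 41}
insert 53 → {56, 53, 50, 43, 41}
send next → 56; now {53, 50, 43, 41}
send next → 53; now {50, 43, 41}
insert 52 → {52, 50, 43, 41}
send next → 52; now {50, 43, 41}
insert 69 → {69, 50, 43, 41}
insert 49 → {69, 50, 49, 43, 41}
insert 68 → {69, 68, 50, 49, 43, 41}
send next → 69; now {68, 50, 49, 43, 41}
send next → 68; now {50, 49, 43, 41}
send next → 50; now {49, 43, 41}
send next → 49; now {43, 41}
insert 58 → {58, 43, 41}
send next → 58; now {43, 41}
insert 57 → {57, 43, 41}
insert 40 → {57, 43, 41, 40}
insert 61 → {61, 57, 43, 41, 40}
send next → 61; now {57, 43, 41, 40}
insert 44 → {57, 44, 43, 41, 40}
insert 54 → {57, 54, 44, 43, 41, 40}

priority queue: 72 → 60 → 56 → 53 → 52 → 69 → 68 → 50 → 49 → 58 → 61; FIFO queue: 60, 50, 43, 56, 72, 41, 53, 52, 69, 49, 68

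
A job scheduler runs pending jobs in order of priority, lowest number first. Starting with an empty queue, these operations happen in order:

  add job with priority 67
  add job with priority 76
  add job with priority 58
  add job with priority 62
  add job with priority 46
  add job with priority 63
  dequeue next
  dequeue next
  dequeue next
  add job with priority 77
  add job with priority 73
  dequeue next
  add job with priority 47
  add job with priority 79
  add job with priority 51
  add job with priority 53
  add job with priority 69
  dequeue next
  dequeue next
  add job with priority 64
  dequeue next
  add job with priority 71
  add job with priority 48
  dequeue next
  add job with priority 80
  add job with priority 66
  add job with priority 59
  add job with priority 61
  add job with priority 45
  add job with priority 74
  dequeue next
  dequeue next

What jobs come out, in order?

46 → 58 → 62 → 63 → 47 → 51 → 53 → 48 → 45 → 59

insert 67 → {67}
insert 76 → {67, 76}
insert 58 → {58, 67, 76}
insert 62 → {58, 62, 67, 76}
insert 46 → {46, 58, 62, 67, 76}
insert 63 → {46, 58, 62, 63, 67, 76}
dequeue next → 46; now {58, 62, 63, 67, 76}
dequeue next → 58; now {62, 63, 67, 76}
dequeue next → 62; now {63, 67, 76}
insert 77 → {63, 67, 76, 77}
insert 73 → {63, 67, 73, 76, 77}
dequeue next → 63; now {67, 73, 76, 77}
insert 47 → {47, 67, 73, 76, 77}
insert 79 → {47, 67, 73, 76, 77, 79}
insert 51 → {47, 51, 67, 73, 76, 77, 79}
insert 53 → {47, 51, 53, 67, 73, 76, 77, 79}
insert 69 → {47, 51, 53, 67, 69, 73, 76, 77, 79}
dequeue next → 47; now {51, 53, 67, 69, 73, 76, 77, 79}
dequeue next → 51; now {53, 67, 69, 73, 76, 77, 79}
insert 64 → {53, 64, 67, 69, 73, 76, 77, 79}
dequeue next → 53; now {64, 67, 69, 73, 76, 77, 79}
insert 71 → {64, 67, 69, 71, 73, 76, 77, 79}
insert 48 → {48, 64, 67, 69, 71, 73, 76, 77, 79}
dequeue next → 48; now {64, 67, 69, 71, 73, 76, 77, 79}
insert 80 → {64, 67, 69, 71, 73, 76, 77, 79, 80}
insert 66 → {64, 66, 67, 69, 71, 73, 76, 77, 79, 80}
insert 59 → {59, 64, 66, 67, 69, 71, 73, 76, 77, 79, 80}
insert 61 → {59, 61, 64, 66, 67, 69, 71, 73, 76, 77, 79, 80}
insert 45 → {45, 59, 61, 64, 66, 67, 69, 71, 73, 76, 77, 79, 80}
insert 74 → {45, 59, 61, 64, 66, 67, 69, 71, 73, 74, 76, 77, 79, 80}
dequeue next → 45; now {59, 61, 64, 66, 67, 69, 71, 73, 74, 76, 77, 79, 80}
dequeue next → 59; now {61, 64, 66, 67, 69, 71, 73, 74, 76, 77, 79, 80}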